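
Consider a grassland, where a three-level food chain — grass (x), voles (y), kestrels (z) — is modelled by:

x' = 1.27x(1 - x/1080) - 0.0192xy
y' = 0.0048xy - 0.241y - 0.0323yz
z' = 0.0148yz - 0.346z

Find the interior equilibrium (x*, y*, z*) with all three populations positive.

x* ≈ 698, y* ≈ 23.4, z* ≈ 96.3

From dz/dt = 0: 0.0148y* = 0.346, so y* = 23.4.
From dx/dt = 0: 1.27(1 - x*/1080) = 0.0192·23.4, giving x* = 1080·(1 - 0.353) = 698.
From dy/dt = 0: 0.0048·698 - 0.241 = 0.0323z*, so z* = 3.11/0.0323 = 96.3.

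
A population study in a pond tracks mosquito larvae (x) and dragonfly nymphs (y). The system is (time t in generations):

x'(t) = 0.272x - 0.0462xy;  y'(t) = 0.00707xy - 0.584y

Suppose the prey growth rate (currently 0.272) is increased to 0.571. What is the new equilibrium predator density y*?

At the interior fixed point, setting dx/dt = 0 with x > 0 fixes y* = (prey growth rate)/(xy coefficient) — independent of the other coefficients.
With the change, y* = 0.571/0.0462 = 12.4; it rises from 5.89.

y* ≈ 12.4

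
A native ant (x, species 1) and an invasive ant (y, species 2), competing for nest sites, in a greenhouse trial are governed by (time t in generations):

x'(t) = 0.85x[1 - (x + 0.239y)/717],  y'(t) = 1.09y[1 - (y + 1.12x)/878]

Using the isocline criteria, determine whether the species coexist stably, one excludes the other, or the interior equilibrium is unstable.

Compare the nullcline intercepts: K1/α12 = 717/0.239 = 3000 > K2 = 878; K2/α21 = 878/1.12 = 784 > K1 = 717.
Since both inequalities hold, each species can invade when rare, so the interior equilibrium is stable.

stable coexistence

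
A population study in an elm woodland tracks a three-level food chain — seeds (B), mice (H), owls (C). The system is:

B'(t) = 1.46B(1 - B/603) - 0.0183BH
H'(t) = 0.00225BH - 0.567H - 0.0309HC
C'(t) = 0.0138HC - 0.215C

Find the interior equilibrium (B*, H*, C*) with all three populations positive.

From dC/dt = 0: 0.0138H* = 0.215, so H* = 15.6.
From dB/dt = 0: 1.46(1 - B*/603) = 0.0183·15.6, giving B* = 603·(1 - 0.195) = 485.
From dH/dt = 0: 0.00225·485 - 0.567 = 0.0309C*, so C* = 0.525/0.0309 = 17.

B* ≈ 485, H* ≈ 15.6, C* ≈ 17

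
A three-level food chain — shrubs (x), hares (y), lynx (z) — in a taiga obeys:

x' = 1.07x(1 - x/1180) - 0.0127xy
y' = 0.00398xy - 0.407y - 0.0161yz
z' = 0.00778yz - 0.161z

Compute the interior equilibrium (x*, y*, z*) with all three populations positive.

x* ≈ 890, y* ≈ 20.7, z* ≈ 195

From dz/dt = 0: 0.00778y* = 0.161, so y* = 20.7.
From dx/dt = 0: 1.07(1 - x*/1180) = 0.0127·20.7, giving x* = 1180·(1 - 0.246) = 890.
From dy/dt = 0: 0.00398·890 - 0.407 = 0.0161z*, so z* = 3.14/0.0161 = 195.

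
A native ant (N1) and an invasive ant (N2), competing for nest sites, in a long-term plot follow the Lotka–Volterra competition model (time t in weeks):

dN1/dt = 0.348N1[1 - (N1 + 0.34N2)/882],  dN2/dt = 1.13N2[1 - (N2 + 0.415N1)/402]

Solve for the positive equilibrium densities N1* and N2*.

N1* ≈ 868, N2* ≈ 41.9

Setting both brackets to zero gives the nullclines N1 + 0.34N2 = 882 and 0.415N1 + N2 = 402.
Substituting N2 = 402 - 0.415N1 into the first: N1(1 - 0.34·0.415) = 882 - 0.34·402.
So N1* = 745/0.859 = 868, and then N2* = 402 - 0.415·868 = 41.9.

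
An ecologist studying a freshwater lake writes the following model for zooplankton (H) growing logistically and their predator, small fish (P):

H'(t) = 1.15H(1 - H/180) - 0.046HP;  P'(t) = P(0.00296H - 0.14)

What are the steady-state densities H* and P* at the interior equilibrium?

From dP/dt = 0 with P > 0: 0.00296H* = 0.14, so H* = 47.3.
Substitute into dH/dt = 0: 1.15(1 - 47.3/180) = 0.046P*.
The bracket is 0.737, giving P* = 0.848/0.046 = 18.4.

H* ≈ 47.3, P* ≈ 18.4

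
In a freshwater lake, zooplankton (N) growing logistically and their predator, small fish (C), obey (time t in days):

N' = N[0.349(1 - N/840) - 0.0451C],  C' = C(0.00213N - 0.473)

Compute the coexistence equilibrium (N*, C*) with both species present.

N* ≈ 222, C* ≈ 5.69

From dC/dt = 0 with C > 0: 0.00213N* = 0.473, so N* = 222.
Substitute into dN/dt = 0: 0.349(1 - 222/840) = 0.0451C*.
The bracket is 0.736, giving C* = 0.257/0.0451 = 5.69.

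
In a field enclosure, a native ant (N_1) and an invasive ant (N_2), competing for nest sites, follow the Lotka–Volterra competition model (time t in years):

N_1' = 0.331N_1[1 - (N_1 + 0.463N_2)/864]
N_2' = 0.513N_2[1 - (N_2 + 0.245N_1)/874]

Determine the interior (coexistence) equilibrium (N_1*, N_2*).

Setting both brackets to zero gives the nullclines N_1 + 0.463N_2 = 864 and 0.245N_1 + N_2 = 874.
Substituting N_2 = 874 - 0.245N_1 into the first: N_1(1 - 0.463·0.245) = 864 - 0.463·874.
So N_1* = 459/0.887 = 518, and then N_2* = 874 - 0.245·518 = 747.

N_1* ≈ 518, N_2* ≈ 747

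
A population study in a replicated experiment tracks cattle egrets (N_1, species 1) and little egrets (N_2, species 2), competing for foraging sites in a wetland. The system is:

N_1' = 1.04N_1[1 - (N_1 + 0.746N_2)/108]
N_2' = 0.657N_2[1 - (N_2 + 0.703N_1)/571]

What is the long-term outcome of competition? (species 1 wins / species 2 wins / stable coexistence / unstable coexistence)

Compare the nullcline intercepts: K1/α12 = 108/0.746 = 145 < K2 = 571; K2/α21 = 571/0.703 = 812 > K1 = 108.
Since the inequalities point opposite ways, species 2 can invade but species 1 cannot.

species 2 excludes species 1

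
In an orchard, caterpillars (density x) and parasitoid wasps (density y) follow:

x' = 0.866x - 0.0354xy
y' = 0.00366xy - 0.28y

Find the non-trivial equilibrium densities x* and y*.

x* ≈ 76.5, y* ≈ 24.5

Set dy/dt = 0 with y > 0: 0.00366x - 0.28 = 0, so x* = 0.28/0.00366 = 76.5.
Set dx/dt = 0 with x > 0: 0.866 - 0.0354y = 0, so y* = 0.866/0.0354 = 24.5.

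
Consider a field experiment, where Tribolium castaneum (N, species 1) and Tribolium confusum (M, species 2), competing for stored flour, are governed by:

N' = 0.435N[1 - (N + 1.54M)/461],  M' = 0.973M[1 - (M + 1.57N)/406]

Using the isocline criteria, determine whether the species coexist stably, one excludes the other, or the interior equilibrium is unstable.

Compare the nullcline intercepts: K1/α12 = 461/1.54 = 299 < K2 = 406; K2/α21 = 406/1.57 = 259 < K1 = 461.
Since both are reversed, neither can invade when rare; the interior point is a saddle.

unstable coexistence (outcome depends on initial conditions)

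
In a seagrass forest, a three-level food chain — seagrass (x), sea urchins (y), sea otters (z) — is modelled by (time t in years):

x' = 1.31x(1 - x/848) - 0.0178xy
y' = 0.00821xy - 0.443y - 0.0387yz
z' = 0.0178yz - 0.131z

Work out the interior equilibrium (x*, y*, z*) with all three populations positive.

From dz/dt = 0: 0.0178y* = 0.131, so y* = 7.36.
From dx/dt = 0: 1.31(1 - x*/848) = 0.0178·7.36, giving x* = 848·(1 - 0.1) = 763.
From dy/dt = 0: 0.00821·763 - 0.443 = 0.0387z*, so z* = 5.82/0.0387 = 150.

x* ≈ 763, y* ≈ 7.36, z* ≈ 150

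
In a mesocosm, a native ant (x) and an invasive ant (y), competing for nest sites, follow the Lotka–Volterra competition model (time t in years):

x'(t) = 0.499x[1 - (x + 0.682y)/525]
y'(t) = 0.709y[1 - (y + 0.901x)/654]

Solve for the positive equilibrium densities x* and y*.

x* ≈ 205, y* ≈ 469

Setting both brackets to zero gives the nullclines x + 0.682y = 525 and 0.901x + y = 654.
Substituting y = 654 - 0.901x into the first: x(1 - 0.682·0.901) = 525 - 0.682·654.
So x* = 79/0.386 = 205, and then y* = 654 - 0.901·205 = 469.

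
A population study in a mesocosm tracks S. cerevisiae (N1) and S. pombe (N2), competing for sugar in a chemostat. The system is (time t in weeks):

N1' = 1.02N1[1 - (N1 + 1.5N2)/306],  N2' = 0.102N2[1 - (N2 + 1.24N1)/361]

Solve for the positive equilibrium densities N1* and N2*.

Setting both brackets to zero gives the nullclines N1 + 1.5N2 = 306 and 1.24N1 + N2 = 361.
Substituting N2 = 361 - 1.24N1 into the first: N1(1 - 1.5·1.24) = 306 - 1.5·361.
So N1* = -236/-0.86 = 274, and then N2* = 361 - 1.24·274 = 21.4.

N1* ≈ 274, N2* ≈ 21.4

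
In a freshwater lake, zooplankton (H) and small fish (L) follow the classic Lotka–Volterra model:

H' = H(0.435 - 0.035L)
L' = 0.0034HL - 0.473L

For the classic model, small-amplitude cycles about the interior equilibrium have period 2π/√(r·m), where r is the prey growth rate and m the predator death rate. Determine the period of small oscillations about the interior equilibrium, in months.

T ≈ 13.9 months

Here r = 0.435 and m = 0.473, so r·m = 0.206.
ω = √0.206 = 0.454 per month, hence T = 2π/ω ≈ 13.9 months.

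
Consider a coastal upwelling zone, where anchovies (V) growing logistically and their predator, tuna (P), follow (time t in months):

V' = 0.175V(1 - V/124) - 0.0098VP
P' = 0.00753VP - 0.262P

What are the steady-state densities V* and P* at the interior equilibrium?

V* ≈ 34.8, P* ≈ 12.8

From dP/dt = 0 with P > 0: 0.00753V* = 0.262, so V* = 34.8.
Substitute into dV/dt = 0: 0.175(1 - 34.8/124) = 0.0098P*.
The bracket is 0.719, giving P* = 0.126/0.0098 = 12.8.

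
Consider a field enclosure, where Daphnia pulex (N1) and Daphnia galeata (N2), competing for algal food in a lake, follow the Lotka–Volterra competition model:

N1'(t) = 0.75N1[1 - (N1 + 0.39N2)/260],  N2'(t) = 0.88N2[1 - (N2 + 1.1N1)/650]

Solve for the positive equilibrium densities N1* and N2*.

Setting both brackets to zero gives the nullclines N1 + 0.39N2 = 260 and 1.1N1 + N2 = 650.
Substituting N2 = 650 - 1.1N1 into the first: N1(1 - 0.39·1.1) = 260 - 0.39·650.
So N1* = 6.5/0.571 = 11.4, and then N2* = 650 - 1.1·11.4 = 637.

N1* ≈ 11.4, N2* ≈ 637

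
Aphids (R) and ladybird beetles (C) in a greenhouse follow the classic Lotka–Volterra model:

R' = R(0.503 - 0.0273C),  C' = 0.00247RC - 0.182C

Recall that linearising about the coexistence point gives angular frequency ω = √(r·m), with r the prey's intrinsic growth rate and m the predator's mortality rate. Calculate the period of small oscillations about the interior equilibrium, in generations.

T ≈ 20.8 generations

Here r = 0.503 and m = 0.182, so r·m = 0.0915.
ω = √0.0915 = 0.303 per generation, hence T = 2π/ω ≈ 20.8 generations.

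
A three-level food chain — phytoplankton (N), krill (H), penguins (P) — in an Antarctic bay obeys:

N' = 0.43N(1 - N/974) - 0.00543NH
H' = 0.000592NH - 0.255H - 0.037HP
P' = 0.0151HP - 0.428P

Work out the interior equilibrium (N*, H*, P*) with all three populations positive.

From dP/dt = 0: 0.0151H* = 0.428, so H* = 28.3.
From dN/dt = 0: 0.43(1 - N*/974) = 0.00543·28.3, giving N* = 974·(1 - 0.358) = 625.
From dH/dt = 0: 0.000592·625 - 0.255 = 0.037P*, so P* = 0.115/0.037 = 3.11.

N* ≈ 625, H* ≈ 28.3, P* ≈ 3.11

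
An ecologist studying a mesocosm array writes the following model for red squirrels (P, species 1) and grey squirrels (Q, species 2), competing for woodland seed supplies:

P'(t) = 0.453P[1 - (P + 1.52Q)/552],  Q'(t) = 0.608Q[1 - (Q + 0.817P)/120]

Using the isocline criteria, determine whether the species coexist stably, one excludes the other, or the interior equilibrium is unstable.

Compare the nullcline intercepts: K1/α12 = 552/1.52 = 363 > K2 = 120; K2/α21 = 120/0.817 = 147 < K1 = 552.
Since the inequalities point opposite ways, species 1 can invade but species 2 cannot.

species 1 excludes species 2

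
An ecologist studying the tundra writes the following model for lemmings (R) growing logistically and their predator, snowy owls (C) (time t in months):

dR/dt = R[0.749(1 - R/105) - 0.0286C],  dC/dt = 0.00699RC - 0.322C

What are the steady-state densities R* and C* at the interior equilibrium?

From dC/dt = 0 with C > 0: 0.00699R* = 0.322, so R* = 46.1.
Substitute into dR/dt = 0: 0.749(1 - 46.1/105) = 0.0286C*.
The bracket is 0.561, giving C* = 0.42/0.0286 = 14.7.

R* ≈ 46.1, C* ≈ 14.7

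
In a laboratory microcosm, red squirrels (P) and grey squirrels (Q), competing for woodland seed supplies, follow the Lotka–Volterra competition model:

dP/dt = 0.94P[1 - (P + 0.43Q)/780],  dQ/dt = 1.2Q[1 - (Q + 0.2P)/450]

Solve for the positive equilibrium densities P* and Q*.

P* ≈ 642, Q* ≈ 322

Setting both brackets to zero gives the nullclines P + 0.43Q = 780 and 0.2P + Q = 450.
Substituting Q = 450 - 0.2P into the first: P(1 - 0.43·0.2) = 780 - 0.43·450.
So P* = 586/0.914 = 642, and then Q* = 450 - 0.2·642 = 322.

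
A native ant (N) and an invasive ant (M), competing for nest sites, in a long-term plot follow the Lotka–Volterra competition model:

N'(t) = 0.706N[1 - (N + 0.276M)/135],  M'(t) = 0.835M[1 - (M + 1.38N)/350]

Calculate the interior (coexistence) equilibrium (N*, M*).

Setting both brackets to zero gives the nullclines N + 0.276M = 135 and 1.38N + M = 350.
Substituting M = 350 - 1.38N into the first: N(1 - 0.276·1.38) = 135 - 0.276·350.
So N* = 38.4/0.619 = 62, and then M* = 350 - 1.38·62 = 264.

N* ≈ 62, M* ≈ 264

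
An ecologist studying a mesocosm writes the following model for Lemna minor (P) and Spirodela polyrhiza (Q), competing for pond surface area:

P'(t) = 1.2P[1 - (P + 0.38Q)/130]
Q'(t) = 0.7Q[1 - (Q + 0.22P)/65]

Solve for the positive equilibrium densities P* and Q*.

Setting both brackets to zero gives the nullclines P + 0.38Q = 130 and 0.22P + Q = 65.
Substituting Q = 65 - 0.22P into the first: P(1 - 0.38·0.22) = 130 - 0.38·65.
So P* = 105/0.916 = 115, and then Q* = 65 - 0.22·115 = 39.7.

P* ≈ 115, Q* ≈ 39.7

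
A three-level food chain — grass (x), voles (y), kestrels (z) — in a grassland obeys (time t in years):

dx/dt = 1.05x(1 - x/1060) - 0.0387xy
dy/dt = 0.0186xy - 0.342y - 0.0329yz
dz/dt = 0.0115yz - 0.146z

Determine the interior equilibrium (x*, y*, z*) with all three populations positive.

x* ≈ 564, y* ≈ 12.7, z* ≈ 308

From dz/dt = 0: 0.0115y* = 0.146, so y* = 12.7.
From dx/dt = 0: 1.05(1 - x*/1060) = 0.0387·12.7, giving x* = 1060·(1 - 0.468) = 564.
From dy/dt = 0: 0.0186·564 - 0.342 = 0.0329z*, so z* = 10.1/0.0329 = 308.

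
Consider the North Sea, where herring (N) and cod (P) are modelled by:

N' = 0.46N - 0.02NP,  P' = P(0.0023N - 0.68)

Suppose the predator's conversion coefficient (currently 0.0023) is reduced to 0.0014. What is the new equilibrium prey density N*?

N* ≈ 486

At the interior fixed point, setting dP/dt = 0 with P > 0 fixes N* = (predator death rate)/(NP coefficient) — independent of the other coefficients.
With the change, N* = 0.68/0.0014 = 486; it rises from 296.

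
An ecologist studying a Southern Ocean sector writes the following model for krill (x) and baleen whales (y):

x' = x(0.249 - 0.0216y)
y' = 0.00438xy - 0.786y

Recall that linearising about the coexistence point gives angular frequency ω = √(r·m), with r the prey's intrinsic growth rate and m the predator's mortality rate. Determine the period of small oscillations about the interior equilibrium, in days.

Here r = 0.249 and m = 0.786, so r·m = 0.196.
ω = √0.196 = 0.442 per day, hence T = 2π/ω ≈ 14.2 days.

T ≈ 14.2 days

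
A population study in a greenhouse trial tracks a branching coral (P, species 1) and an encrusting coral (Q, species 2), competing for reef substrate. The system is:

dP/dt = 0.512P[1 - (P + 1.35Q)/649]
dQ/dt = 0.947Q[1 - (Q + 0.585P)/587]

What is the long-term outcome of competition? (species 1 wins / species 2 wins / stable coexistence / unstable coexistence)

Compare the nullcline intercepts: K1/α12 = 649/1.35 = 481 < K2 = 587; K2/α21 = 587/0.585 = 1000 > K1 = 649.
Since the inequalities point opposite ways, species 2 can invade but species 1 cannot.

species 2 excludes species 1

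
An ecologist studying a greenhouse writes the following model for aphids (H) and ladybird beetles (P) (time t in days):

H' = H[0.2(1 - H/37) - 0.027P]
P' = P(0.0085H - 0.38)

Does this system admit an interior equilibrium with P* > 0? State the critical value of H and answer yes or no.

Threshold H = 44.7; K < 44.7, so no, the predator goes extinct.

The predator equation gives dP/dt > 0 only when H > 0.38/0.0085 = 44.7.
Without the predator, H → K = 37. Since 37 < 44.7, the predator cannot invade.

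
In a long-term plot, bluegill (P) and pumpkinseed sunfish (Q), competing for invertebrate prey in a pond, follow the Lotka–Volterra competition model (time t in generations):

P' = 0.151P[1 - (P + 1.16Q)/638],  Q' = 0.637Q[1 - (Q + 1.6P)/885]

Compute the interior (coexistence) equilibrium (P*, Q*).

P* ≈ 454, Q* ≈ 159

Setting both brackets to zero gives the nullclines P + 1.16Q = 638 and 1.6P + Q = 885.
Substituting Q = 885 - 1.6P into the first: P(1 - 1.16·1.6) = 638 - 1.16·885.
So P* = -389/-0.856 = 454, and then Q* = 885 - 1.6·454 = 159.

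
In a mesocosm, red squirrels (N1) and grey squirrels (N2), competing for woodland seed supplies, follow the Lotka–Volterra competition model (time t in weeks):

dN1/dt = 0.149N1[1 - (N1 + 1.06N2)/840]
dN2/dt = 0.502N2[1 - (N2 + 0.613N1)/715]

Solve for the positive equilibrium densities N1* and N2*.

N1* ≈ 234, N2* ≈ 571

Setting both brackets to zero gives the nullclines N1 + 1.06N2 = 840 and 0.613N1 + N2 = 715.
Substituting N2 = 715 - 0.613N1 into the first: N1(1 - 1.06·0.613) = 840 - 1.06·715.
So N1* = 82.1/0.35 = 234, and then N2* = 715 - 0.613·234 = 571.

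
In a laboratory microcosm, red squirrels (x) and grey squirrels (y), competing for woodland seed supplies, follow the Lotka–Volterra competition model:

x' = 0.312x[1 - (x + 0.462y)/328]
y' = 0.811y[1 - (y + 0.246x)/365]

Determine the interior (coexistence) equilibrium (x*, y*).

Setting both brackets to zero gives the nullclines x + 0.462y = 328 and 0.246x + y = 365.
Substituting y = 365 - 0.246x into the first: x(1 - 0.462·0.246) = 328 - 0.462·365.
So x* = 159/0.886 = 180, and then y* = 365 - 0.246·180 = 321.

x* ≈ 180, y* ≈ 321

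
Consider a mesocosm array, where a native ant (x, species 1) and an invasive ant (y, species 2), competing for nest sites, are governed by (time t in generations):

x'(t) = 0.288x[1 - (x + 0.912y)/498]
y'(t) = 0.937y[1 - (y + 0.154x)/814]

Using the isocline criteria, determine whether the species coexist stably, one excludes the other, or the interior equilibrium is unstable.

Compare the nullcline intercepts: K1/α12 = 498/0.912 = 546 < K2 = 814; K2/α21 = 814/0.154 = 5290 > K1 = 498.
Since the inequalities point opposite ways, species 2 can invade but species 1 cannot.

species 2 excludes species 1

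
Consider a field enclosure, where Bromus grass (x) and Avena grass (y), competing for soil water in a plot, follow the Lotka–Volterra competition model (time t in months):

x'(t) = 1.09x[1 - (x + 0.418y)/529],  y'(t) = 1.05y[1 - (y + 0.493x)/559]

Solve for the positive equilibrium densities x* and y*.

Setting both brackets to zero gives the nullclines x + 0.418y = 529 and 0.493x + y = 559.
Substituting y = 559 - 0.493x into the first: x(1 - 0.418·0.493) = 529 - 0.418·559.
So x* = 295/0.794 = 372, and then y* = 559 - 0.493·372 = 376.

x* ≈ 372, y* ≈ 376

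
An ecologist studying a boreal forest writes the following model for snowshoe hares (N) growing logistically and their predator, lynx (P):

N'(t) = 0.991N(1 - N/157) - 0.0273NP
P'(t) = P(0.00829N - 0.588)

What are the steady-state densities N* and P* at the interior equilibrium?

N* ≈ 70.9, P* ≈ 19.9

From dP/dt = 0 with P > 0: 0.00829N* = 0.588, so N* = 70.9.
Substitute into dN/dt = 0: 0.991(1 - 70.9/157) = 0.0273P*.
The bracket is 0.548, giving P* = 0.543/0.0273 = 19.9.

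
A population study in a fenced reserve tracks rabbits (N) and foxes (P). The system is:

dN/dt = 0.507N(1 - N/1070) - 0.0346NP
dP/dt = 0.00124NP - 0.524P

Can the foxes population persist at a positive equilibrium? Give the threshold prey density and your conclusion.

Threshold N = 423; K > 423, so yes, the predator persists.

The predator equation gives dP/dt > 0 only when N > 0.524/0.00124 = 423.
Without the predator, N → K = 1070. Since 1070 > 423, the predator can invade and persist.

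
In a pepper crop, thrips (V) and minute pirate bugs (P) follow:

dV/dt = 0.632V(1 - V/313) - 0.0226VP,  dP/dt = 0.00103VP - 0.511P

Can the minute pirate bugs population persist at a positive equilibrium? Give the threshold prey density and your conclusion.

Threshold V = 496; K < 496, so no, the predator goes extinct.

The predator equation gives dP/dt > 0 only when V > 0.511/0.00103 = 496.
Without the predator, V → K = 313. Since 313 < 496, the predator cannot invade.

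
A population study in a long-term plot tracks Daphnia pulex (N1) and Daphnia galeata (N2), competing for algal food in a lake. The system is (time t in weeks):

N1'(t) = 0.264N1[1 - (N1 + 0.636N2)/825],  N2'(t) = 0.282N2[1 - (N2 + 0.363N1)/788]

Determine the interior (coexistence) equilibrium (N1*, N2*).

Setting both brackets to zero gives the nullclines N1 + 0.636N2 = 825 and 0.363N1 + N2 = 788.
Substituting N2 = 788 - 0.363N1 into the first: N1(1 - 0.636·0.363) = 825 - 0.636·788.
So N1* = 324/0.769 = 421, and then N2* = 788 - 0.363·421 = 635.

N1* ≈ 421, N2* ≈ 635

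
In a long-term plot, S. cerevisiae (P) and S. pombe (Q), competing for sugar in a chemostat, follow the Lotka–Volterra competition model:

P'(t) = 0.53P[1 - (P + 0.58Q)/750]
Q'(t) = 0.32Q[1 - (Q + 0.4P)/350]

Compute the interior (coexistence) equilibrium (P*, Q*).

Setting both brackets to zero gives the nullclines P + 0.58Q = 750 and 0.4P + Q = 350.
Substituting Q = 350 - 0.4P into the first: P(1 - 0.58·0.4) = 750 - 0.58·350.
So P* = 547/0.768 = 712, and then Q* = 350 - 0.4·712 = 65.1.

P* ≈ 712, Q* ≈ 65.1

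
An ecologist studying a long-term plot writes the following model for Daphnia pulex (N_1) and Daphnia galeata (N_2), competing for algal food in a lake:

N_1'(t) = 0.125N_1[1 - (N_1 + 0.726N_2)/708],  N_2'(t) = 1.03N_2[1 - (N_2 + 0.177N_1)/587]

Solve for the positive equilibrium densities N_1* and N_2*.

N_1* ≈ 323, N_2* ≈ 530

Setting both brackets to zero gives the nullclines N_1 + 0.726N_2 = 708 and 0.177N_1 + N_2 = 587.
Substituting N_2 = 587 - 0.177N_1 into the first: N_1(1 - 0.726·0.177) = 708 - 0.726·587.
So N_1* = 282/0.871 = 323, and then N_2* = 587 - 0.177·323 = 530.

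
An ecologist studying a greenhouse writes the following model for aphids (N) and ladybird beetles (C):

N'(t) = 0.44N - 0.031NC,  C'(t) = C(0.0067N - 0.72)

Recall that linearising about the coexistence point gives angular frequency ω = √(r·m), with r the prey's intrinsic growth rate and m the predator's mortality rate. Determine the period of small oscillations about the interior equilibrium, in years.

T ≈ 11.2 years

Here r = 0.44 and m = 0.72, so r·m = 0.317.
ω = √0.317 = 0.563 per year, hence T = 2π/ω ≈ 11.2 years.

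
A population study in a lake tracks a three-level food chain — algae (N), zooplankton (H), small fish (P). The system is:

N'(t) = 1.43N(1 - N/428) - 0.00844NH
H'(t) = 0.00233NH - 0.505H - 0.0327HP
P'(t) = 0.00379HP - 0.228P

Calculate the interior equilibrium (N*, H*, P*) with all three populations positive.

N* ≈ 276, H* ≈ 60.2, P* ≈ 4.23

From dP/dt = 0: 0.00379H* = 0.228, so H* = 60.2.
From dN/dt = 0: 1.43(1 - N*/428) = 0.00844·60.2, giving N* = 428·(1 - 0.355) = 276.
From dH/dt = 0: 0.00233·276 - 0.505 = 0.0327P*, so P* = 0.138/0.0327 = 4.23.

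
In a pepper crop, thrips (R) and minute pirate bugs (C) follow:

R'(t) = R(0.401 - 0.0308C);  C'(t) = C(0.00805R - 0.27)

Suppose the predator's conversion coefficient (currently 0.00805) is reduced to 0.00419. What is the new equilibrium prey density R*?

At the interior fixed point, setting dC/dt = 0 with C > 0 fixes R* = (predator death rate)/(RC coefficient) — independent of the other coefficients.
With the change, R* = 0.27/0.00419 = 64.4; it rises from 33.5.

R* ≈ 64.4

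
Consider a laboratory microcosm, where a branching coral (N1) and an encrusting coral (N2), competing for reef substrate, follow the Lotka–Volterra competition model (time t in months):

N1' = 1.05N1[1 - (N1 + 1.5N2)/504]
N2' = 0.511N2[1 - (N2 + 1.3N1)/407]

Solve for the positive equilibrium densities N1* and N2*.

N1* ≈ 112, N2* ≈ 261

Setting both brackets to zero gives the nullclines N1 + 1.5N2 = 504 and 1.3N1 + N2 = 407.
Substituting N2 = 407 - 1.3N1 into the first: N1(1 - 1.5·1.3) = 504 - 1.5·407.
So N1* = -106/-0.95 = 112, and then N2* = 407 - 1.3·112 = 261.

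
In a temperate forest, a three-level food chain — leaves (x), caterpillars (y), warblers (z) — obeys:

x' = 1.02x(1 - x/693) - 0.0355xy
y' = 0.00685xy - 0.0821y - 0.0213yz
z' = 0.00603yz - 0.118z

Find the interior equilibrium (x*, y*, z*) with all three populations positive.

From dz/dt = 0: 0.00603y* = 0.118, so y* = 19.6.
From dx/dt = 0: 1.02(1 - x*/693) = 0.0355·19.6, giving x* = 693·(1 - 0.681) = 221.
From dy/dt = 0: 0.00685·221 - 0.0821 = 0.0213z*, so z* = 1.43/0.0213 = 67.2.

x* ≈ 221, y* ≈ 19.6, z* ≈ 67.2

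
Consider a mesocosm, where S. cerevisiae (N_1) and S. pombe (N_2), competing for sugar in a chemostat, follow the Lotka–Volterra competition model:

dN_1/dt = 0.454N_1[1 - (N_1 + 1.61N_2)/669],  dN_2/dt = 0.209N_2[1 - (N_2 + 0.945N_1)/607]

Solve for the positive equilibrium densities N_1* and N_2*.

Setting both brackets to zero gives the nullclines N_1 + 1.61N_2 = 669 and 0.945N_1 + N_2 = 607.
Substituting N_2 = 607 - 0.945N_1 into the first: N_1(1 - 1.61·0.945) = 669 - 1.61·607.
So N_1* = -308/-0.521 = 591, and then N_2* = 607 - 0.945·591 = 48.3.

N_1* ≈ 591, N_2* ≈ 48.3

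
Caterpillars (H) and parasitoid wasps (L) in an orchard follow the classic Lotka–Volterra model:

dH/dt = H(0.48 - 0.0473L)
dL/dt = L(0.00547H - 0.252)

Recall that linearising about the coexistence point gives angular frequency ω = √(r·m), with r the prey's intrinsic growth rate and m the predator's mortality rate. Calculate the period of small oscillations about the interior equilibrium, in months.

Here r = 0.48 and m = 0.252, so r·m = 0.121.
ω = √0.121 = 0.348 per month, hence T = 2π/ω ≈ 18.1 months.

T ≈ 18.1 months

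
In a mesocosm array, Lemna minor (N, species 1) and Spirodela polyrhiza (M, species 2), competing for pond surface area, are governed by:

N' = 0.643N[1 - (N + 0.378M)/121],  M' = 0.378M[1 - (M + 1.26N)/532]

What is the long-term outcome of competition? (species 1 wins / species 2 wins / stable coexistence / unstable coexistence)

species 2 excludes species 1

Compare the nullcline intercepts: K1/α12 = 121/0.378 = 320 < K2 = 532; K2/α21 = 532/1.26 = 422 > K1 = 121.
Since the inequalities point opposite ways, species 2 can invade but species 1 cannot.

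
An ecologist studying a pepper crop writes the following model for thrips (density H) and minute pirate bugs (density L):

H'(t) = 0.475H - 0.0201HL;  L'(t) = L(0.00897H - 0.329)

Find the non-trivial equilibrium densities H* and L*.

H* ≈ 36.7, L* ≈ 23.6

Set dL/dt = 0 with L > 0: 0.00897H - 0.329 = 0, so H* = 0.329/0.00897 = 36.7.
Set dH/dt = 0 with H > 0: 0.475 - 0.0201L = 0, so L* = 0.475/0.0201 = 23.6.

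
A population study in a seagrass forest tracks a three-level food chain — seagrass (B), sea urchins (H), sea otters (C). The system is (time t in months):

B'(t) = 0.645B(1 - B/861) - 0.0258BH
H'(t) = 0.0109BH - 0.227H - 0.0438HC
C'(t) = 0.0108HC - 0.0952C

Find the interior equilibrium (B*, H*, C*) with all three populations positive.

From dC/dt = 0: 0.0108H* = 0.0952, so H* = 8.81.
From dB/dt = 0: 0.645(1 - B*/861) = 0.0258·8.81, giving B* = 861·(1 - 0.353) = 557.
From dH/dt = 0: 0.0109·557 - 0.227 = 0.0438C*, so C* = 5.85/0.0438 = 134.

B* ≈ 557, H* ≈ 8.81, C* ≈ 134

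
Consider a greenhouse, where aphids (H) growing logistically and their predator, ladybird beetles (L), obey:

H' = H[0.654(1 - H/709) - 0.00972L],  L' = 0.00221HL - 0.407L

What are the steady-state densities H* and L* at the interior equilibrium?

From dL/dt = 0 with L > 0: 0.00221H* = 0.407, so H* = 184.
Substitute into dH/dt = 0: 0.654(1 - 184/709) = 0.00972L*.
The bracket is 0.74, giving L* = 0.484/0.00972 = 49.8.

H* ≈ 184, L* ≈ 49.8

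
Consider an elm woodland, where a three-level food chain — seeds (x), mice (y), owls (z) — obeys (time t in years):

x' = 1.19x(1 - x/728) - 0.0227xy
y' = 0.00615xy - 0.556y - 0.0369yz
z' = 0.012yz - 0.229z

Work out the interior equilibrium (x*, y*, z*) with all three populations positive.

x* ≈ 463, y* ≈ 19.1, z* ≈ 62.1

From dz/dt = 0: 0.012y* = 0.229, so y* = 19.1.
From dx/dt = 0: 1.19(1 - x*/728) = 0.0227·19.1, giving x* = 728·(1 - 0.364) = 463.
From dy/dt = 0: 0.00615·463 - 0.556 = 0.0369z*, so z* = 2.29/0.0369 = 62.1.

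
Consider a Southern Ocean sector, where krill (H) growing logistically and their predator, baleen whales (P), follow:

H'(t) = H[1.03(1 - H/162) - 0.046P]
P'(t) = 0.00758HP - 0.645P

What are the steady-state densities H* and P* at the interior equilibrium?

From dP/dt = 0 with P > 0: 0.00758H* = 0.645, so H* = 85.1.
Substitute into dH/dt = 0: 1.03(1 - 85.1/162) = 0.046P*.
The bracket is 0.475, giving P* = 0.489/0.046 = 10.6.

H* ≈ 85.1, P* ≈ 10.6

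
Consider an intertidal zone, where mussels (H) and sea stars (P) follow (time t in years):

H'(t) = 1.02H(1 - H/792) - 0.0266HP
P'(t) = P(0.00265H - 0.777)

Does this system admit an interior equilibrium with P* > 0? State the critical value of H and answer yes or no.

The predator equation gives dP/dt > 0 only when H > 0.777/0.00265 = 293.
Without the predator, H → K = 792. Since 792 > 293, the predator can invade and persist.

Threshold H = 293; K > 293, so yes, the predator persists.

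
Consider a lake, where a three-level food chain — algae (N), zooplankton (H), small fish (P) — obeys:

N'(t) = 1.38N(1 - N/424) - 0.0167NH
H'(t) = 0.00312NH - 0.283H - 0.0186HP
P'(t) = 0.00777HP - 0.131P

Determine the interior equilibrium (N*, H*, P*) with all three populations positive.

From dP/dt = 0: 0.00777H* = 0.131, so H* = 16.9.
From dN/dt = 0: 1.38(1 - N*/424) = 0.0167·16.9, giving N* = 424·(1 - 0.204) = 337.
From dH/dt = 0: 0.00312·337 - 0.283 = 0.0186P*, so P* = 0.77/0.0186 = 41.4.

N* ≈ 337, H* ≈ 16.9, P* ≈ 41.4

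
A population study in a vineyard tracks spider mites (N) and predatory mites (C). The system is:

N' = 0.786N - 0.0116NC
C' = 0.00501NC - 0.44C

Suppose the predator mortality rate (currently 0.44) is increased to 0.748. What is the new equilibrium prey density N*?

N* ≈ 149

At the interior fixed point, setting dC/dt = 0 with C > 0 fixes N* = (predator death rate)/(NC coefficient) — independent of the other coefficients.
With the change, N* = 0.748/0.00501 = 149; it rises from 87.8.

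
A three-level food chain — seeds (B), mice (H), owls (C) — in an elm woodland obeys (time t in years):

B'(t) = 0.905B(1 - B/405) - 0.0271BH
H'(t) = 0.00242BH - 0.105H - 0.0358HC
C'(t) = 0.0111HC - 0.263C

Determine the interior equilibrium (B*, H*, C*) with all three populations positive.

From dC/dt = 0: 0.0111H* = 0.263, so H* = 23.7.
From dB/dt = 0: 0.905(1 - B*/405) = 0.0271·23.7, giving B* = 405·(1 - 0.71) = 118.
From dH/dt = 0: 0.00242·118 - 0.105 = 0.0358C*, so C* = 0.18/0.0358 = 5.02.

B* ≈ 118, H* ≈ 23.7, C* ≈ 5.02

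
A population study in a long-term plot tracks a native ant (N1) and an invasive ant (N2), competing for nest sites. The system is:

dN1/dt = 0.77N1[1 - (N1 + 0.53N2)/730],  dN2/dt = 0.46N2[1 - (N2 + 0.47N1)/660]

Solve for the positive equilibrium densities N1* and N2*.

Setting both brackets to zero gives the nullclines N1 + 0.53N2 = 730 and 0.47N1 + N2 = 660.
Substituting N2 = 660 - 0.47N1 into the first: N1(1 - 0.53·0.47) = 730 - 0.53·660.
So N1* = 380/0.751 = 506, and then N2* = 660 - 0.47·506 = 422.

N1* ≈ 506, N2* ≈ 422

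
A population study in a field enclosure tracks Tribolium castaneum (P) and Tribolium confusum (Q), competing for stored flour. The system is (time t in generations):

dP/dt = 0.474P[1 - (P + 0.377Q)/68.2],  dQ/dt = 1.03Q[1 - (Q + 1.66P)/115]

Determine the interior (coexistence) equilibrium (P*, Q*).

P* ≈ 66.4, Q* ≈ 4.78

Setting both brackets to zero gives the nullclines P + 0.377Q = 68.2 and 1.66P + Q = 115.
Substituting Q = 115 - 1.66P into the first: P(1 - 0.377·1.66) = 68.2 - 0.377·115.
So P* = 24.8/0.374 = 66.4, and then Q* = 115 - 1.66·66.4 = 4.78.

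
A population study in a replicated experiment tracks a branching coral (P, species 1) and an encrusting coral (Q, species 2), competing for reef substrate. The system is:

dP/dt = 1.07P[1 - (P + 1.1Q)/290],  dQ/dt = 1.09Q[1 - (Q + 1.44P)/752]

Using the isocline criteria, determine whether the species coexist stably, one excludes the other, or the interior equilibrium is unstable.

Compare the nullcline intercepts: K1/α12 = 290/1.1 = 264 < K2 = 752; K2/α21 = 752/1.44 = 522 > K1 = 290.
Since the inequalities point opposite ways, species 2 can invade but species 1 cannot.

species 2 excludes species 1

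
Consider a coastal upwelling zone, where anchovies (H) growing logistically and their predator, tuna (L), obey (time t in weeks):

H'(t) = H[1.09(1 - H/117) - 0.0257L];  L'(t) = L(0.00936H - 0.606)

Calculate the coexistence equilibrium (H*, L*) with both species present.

From dL/dt = 0 with L > 0: 0.00936H* = 0.606, so H* = 64.7.
Substitute into dH/dt = 0: 1.09(1 - 64.7/117) = 0.0257L*.
The bracket is 0.447, giving L* = 0.487/0.0257 = 18.9.

H* ≈ 64.7, L* ≈ 18.9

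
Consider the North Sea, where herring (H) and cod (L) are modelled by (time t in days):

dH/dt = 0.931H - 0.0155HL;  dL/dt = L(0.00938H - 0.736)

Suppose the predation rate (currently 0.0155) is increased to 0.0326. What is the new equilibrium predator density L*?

L* ≈ 28.6

At the interior fixed point, setting dH/dt = 0 with H > 0 fixes L* = (prey growth rate)/(HL coefficient) — independent of the other coefficients.
With the change, L* = 0.931/0.0326 = 28.6; it falls from 60.1.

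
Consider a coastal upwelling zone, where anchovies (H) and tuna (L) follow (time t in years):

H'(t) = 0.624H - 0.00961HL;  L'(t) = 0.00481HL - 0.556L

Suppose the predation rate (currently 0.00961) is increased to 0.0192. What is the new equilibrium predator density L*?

At the interior fixed point, setting dH/dt = 0 with H > 0 fixes L* = (prey growth rate)/(HL coefficient) — independent of the other coefficients.
With the change, L* = 0.624/0.0192 = 32.5; it falls from 64.9.

L* ≈ 32.5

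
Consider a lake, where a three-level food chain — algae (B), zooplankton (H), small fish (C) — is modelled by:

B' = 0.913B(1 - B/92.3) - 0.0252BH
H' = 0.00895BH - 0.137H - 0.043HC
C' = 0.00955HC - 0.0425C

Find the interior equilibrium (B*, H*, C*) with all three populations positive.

B* ≈ 81, H* ≈ 4.45, C* ≈ 13.7

From dC/dt = 0: 0.00955H* = 0.0425, so H* = 4.45.
From dB/dt = 0: 0.913(1 - B*/92.3) = 0.0252·4.45, giving B* = 92.3·(1 - 0.123) = 81.
From dH/dt = 0: 0.00895·81 - 0.137 = 0.043C*, so C* = 0.588/0.043 = 13.7.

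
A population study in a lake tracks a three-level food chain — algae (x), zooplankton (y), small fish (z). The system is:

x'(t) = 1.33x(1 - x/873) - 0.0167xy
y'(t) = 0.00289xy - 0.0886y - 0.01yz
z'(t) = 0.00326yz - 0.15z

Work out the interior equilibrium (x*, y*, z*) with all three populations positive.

From dz/dt = 0: 0.00326y* = 0.15, so y* = 46.
From dx/dt = 0: 1.33(1 - x*/873) = 0.0167·46, giving x* = 873·(1 - 0.578) = 369.
From dy/dt = 0: 0.00289·369 - 0.0886 = 0.01z*, so z* = 0.977/0.01 = 97.7.

x* ≈ 369, y* ≈ 46, z* ≈ 97.7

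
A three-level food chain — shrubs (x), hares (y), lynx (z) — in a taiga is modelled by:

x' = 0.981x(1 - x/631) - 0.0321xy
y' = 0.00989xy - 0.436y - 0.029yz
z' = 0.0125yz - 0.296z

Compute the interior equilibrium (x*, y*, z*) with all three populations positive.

x* ≈ 142, y* ≈ 23.7, z* ≈ 33.4

From dz/dt = 0: 0.0125y* = 0.296, so y* = 23.7.
From dx/dt = 0: 0.981(1 - x*/631) = 0.0321·23.7, giving x* = 631·(1 - 0.775) = 142.
From dy/dt = 0: 0.00989·142 - 0.436 = 0.029z*, so z* = 0.969/0.029 = 33.4.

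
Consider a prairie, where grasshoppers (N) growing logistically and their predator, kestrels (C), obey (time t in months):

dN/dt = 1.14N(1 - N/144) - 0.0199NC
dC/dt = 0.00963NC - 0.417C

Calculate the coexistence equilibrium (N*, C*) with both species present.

N* ≈ 43.3, C* ≈ 40.1

From dC/dt = 0 with C > 0: 0.00963N* = 0.417, so N* = 43.3.
Substitute into dN/dt = 0: 1.14(1 - 43.3/144) = 0.0199C*.
The bracket is 0.699, giving C* = 0.797/0.0199 = 40.1.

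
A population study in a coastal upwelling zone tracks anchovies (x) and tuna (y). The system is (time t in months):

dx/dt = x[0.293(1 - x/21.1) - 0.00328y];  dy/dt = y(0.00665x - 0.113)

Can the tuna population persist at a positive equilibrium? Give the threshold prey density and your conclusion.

Threshold x = 17; K > 17, so yes, the predator persists.

The predator equation gives dy/dt > 0 only when x > 0.113/0.00665 = 17.
Without the predator, x → K = 21.1. Since 21.1 > 17, the predator can invade and persist.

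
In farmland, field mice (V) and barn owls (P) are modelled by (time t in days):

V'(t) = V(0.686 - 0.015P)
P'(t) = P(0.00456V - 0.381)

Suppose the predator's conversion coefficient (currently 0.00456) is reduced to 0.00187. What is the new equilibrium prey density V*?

At the interior fixed point, setting dP/dt = 0 with P > 0 fixes V* = (predator death rate)/(VP coefficient) — independent of the other coefficients.
With the change, V* = 0.381/0.00187 = 204; it rises from 83.6.

V* ≈ 204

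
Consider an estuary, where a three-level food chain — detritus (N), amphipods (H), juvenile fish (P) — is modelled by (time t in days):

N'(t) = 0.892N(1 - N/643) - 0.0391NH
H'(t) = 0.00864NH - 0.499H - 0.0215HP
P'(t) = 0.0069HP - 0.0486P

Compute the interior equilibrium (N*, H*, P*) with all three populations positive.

N* ≈ 444, H* ≈ 7.04, P* ≈ 155

From dP/dt = 0: 0.0069H* = 0.0486, so H* = 7.04.
From dN/dt = 0: 0.892(1 - N*/643) = 0.0391·7.04, giving N* = 643·(1 - 0.309) = 444.
From dH/dt = 0: 0.00864·444 - 0.499 = 0.0215P*, so P* = 3.34/0.0215 = 155.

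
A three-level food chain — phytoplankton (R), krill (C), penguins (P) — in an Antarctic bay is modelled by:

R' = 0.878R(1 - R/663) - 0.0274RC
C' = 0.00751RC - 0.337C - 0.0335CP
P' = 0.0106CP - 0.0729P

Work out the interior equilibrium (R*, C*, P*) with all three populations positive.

R* ≈ 521, C* ≈ 6.88, P* ≈ 107

From dP/dt = 0: 0.0106C* = 0.0729, so C* = 6.88.
From dR/dt = 0: 0.878(1 - R*/663) = 0.0274·6.88, giving R* = 663·(1 - 0.215) = 521.
From dC/dt = 0: 0.00751·521 - 0.337 = 0.0335P*, so P* = 3.57/0.0335 = 107.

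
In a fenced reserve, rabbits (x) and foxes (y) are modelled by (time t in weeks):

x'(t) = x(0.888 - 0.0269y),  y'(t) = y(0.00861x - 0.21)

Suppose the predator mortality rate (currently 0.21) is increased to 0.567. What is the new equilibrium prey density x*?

x* ≈ 65.9

At the interior fixed point, setting dy/dt = 0 with y > 0 fixes x* = (predator death rate)/(xy coefficient) — independent of the other coefficients.
With the change, x* = 0.567/0.00861 = 65.9; it rises from 24.4.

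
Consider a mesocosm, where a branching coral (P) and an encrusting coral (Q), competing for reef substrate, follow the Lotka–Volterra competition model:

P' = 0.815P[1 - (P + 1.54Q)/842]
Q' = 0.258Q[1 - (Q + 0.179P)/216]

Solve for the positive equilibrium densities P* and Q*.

P* ≈ 703, Q* ≈ 90.1

Setting both brackets to zero gives the nullclines P + 1.54Q = 842 and 0.179P + Q = 216.
Substituting Q = 216 - 0.179P into the first: P(1 - 1.54·0.179) = 842 - 1.54·216.
So P* = 509/0.724 = 703, and then Q* = 216 - 0.179·703 = 90.1.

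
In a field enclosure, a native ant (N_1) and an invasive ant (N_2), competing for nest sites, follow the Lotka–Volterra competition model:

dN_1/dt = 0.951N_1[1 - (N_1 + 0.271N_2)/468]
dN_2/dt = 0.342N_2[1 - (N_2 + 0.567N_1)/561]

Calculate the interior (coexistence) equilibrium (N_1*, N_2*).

Setting both brackets to zero gives the nullclines N_1 + 0.271N_2 = 468 and 0.567N_1 + N_2 = 561.
Substituting N_2 = 561 - 0.567N_1 into the first: N_1(1 - 0.271·0.567) = 468 - 0.271·561.
So N_1* = 316/0.846 = 373, and then N_2* = 561 - 0.567·373 = 349.

N_1* ≈ 373, N_2* ≈ 349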